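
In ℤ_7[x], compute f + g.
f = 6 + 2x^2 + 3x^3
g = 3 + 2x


Add coefficients mod 7:
x^0: 6 + 3 = 2 (mod 7)
x^1: 0 + 2 = 2 (mod 7)
x^2: 2 + 0 = 2 (mod 7)
x^3: 3 + 0 = 3 (mod 7)
Result: 2 + 2x + 2x^2 + 3x^3

f + g = 2 + 2x + 2x^2 + 3x^3


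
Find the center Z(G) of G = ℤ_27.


Z(G) = {g ∈ G | gx = xg for all x ∈ G}
ℤ_27 is abelian, so Z(G) = G

Z(ℤ_27) = ℤ_27


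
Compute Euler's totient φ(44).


Factor n: 44 = 2^2 × 11
φ(n) = n · ∏(1 - 1/p) over distinct primes p | n
φ(44) = 44 · (1 - 1/2) · (1 - 1/11) = 20

φ(44) = 20


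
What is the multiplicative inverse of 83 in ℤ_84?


Use the extended Euclidean algorithm to write 1 = 83·s + 84·t; then s mod 84 is the inverse.
Euclidean algorithm:
  83 = 0·84 + 83
  84 = 1·83 + 1
  83 = 83·1 + 0
gcd(83,84) = 1
Back-substitution gives: 83·(-1) + 84·(1) = 1
So 83⁻¹ ≡ -1 ≡ 83 (mod 84)
Check: 83 × 83 = 6889 ≡ 1 (mod 84) ✓

83⁻¹ ≡ 83 (mod 84)


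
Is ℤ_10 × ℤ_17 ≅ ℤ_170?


Comparing ℤ_10 × ℤ_17 and ℤ_170:
gcd(10,17) = 1, so ℤ_10 × ℤ_17 ≅ ℤ_170 (CRT)

Yes, ℤ_10 × ℤ_17 ≅ ℤ_170


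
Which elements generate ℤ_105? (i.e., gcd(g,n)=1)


g generates ℤ_n iff gcd(g,n) = 1
Prime factors of 105: 3, 5, 7
Generators are g ∈ {1,...,104} not divisible by any of these primes.
Generators: {1, 2, 4, 8, 11, 13, 16, 17, 19, 22, 23, 26, 29, 31, 32, 34, 37, 38, 41, 43, 44, 46, 47, 52, 53, 58, 59, 61, 62, 64, 67, 68, 71, 73, 74, 76, 79, 82, 83, 86, 88, 89, 92, 94, 97, 101, 103, 104}
Number of generators = φ(105) = 48

Generators of ℤ_105 = {1, 2, 4, 8, 11, 13, 16, 17, 19, 22, 23, 26, 29, 31, 32, 34, 37, 38, 41, 43, 44, 46, 47, 52, 53, 58, 59, 61, 62, 64, 67, 68, 71, 73, 74, 76, 79, 82, 83, 86, 88, 89, 92, 94, 97, 101, 103, 104}


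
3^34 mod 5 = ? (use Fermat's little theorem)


Fermat's little theorem: if p is prime and gcd(a,p)=1, then a^(p-1) ≡ 1 (mod p)
p = 5 is prime, gcd(3,5) = 1
Reduce exponent: 34 mod 4 = 2
So 3^34 ≡ 3^2 (mod 5)
3^2 mod 5 = 4

3^34 ≡ 4 (mod 5)


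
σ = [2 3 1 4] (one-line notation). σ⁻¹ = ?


To find σ⁻¹, swap domain and range:
σ(1) = 2 → σ⁻¹(2) = 1
σ(2) = 3 → σ⁻¹(3) = 2
σ(3) = 1 → σ⁻¹(1) = 3
σ(4) = 4 → σ⁻¹(4) = 4

σ⁻¹ = [3 1 2 4]


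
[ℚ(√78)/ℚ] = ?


√78 has minimal polynomial x² - 78 (irreducible over ℚ since 78 is squarefree)

[ℚ(√78)/ℚ] = 2


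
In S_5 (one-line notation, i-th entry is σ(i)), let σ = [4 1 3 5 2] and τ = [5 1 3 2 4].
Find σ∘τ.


σ∘τ: apply τ first, then σ
1 →τ 5 →σ 2
2 →τ 1 →σ 4
3 →τ 3 →σ 3
4 →τ 2 →σ 1
5 →τ 4 →σ 5

σ∘τ = [2 4 3 1 5]


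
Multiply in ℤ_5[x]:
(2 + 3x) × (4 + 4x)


Expand and collect like terms; reduce coefficients mod 5:
x^0: 2·4 = 8 ≡ 3 (mod 5)
x^1: 2·4 + 3·4 = 20 ≡ 0 (mod 5)
x^2: 3·4 = 12 ≡ 2 (mod 5)
Result: 3 + 2x^2

f · g = 3 + 2x^2


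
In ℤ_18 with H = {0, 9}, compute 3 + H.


3 + H = {3 + h (mod 18) : h ∈ H}
3+0=3, 3+9=12

3 + H = {3, 12}


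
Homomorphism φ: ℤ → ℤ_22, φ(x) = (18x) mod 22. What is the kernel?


Kernel = preimage of identity
ker(φ) = {x ∈ ℤ : 18x ≡ 0 (mod 22)}. gcd(18,22) = 2, so 18x ≡ 0 (mod 22) ⟺ x ≡ 0 (mod 22/2 = 11). Hence ker(φ) = 11ℤ

ker(φ) = 11ℤ


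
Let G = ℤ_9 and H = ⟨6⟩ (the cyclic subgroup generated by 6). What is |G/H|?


|⟨6⟩| = n / gcd(6, 9) = 9 / 3 = 3
H is normal (ℤ_9 is abelian).
|G/H| = |G| / |H| = 9 / 3 = 3

|G/H| = 3


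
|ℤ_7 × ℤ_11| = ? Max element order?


|ℤ_7 × ℤ_11| = 7 × 11 = 77
Max element order = lcm(7,11) = 77
Cyclic? Yes (gcd=1)

|ℤ_7×ℤ_11| = 77, max element order = 77


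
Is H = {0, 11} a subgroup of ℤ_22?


Subgroup test for H = {0, 11} in (ℤ_22, +):
(1) 0 ∈ H? Yes
(2) Closure: for all a,b ∈ H, (a+b) mod 22 ∈ H? Yes
(3) Inverses: for all a ∈ H, -a mod 22 ∈ H? Yes

Yes, H is a subgroup of ℤ_22


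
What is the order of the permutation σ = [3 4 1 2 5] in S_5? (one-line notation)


Cycle decomposition: (1 3) (2 4)
Cycle lengths: 2, 2
Order = lcm(2, 2) = 2

ord(σ) = 2


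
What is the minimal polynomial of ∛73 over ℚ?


∛73 satisfies x³ - 73 = 0, irreducible over ℚ (no rational root; 73 is not a perfect cube)

Minimal polynomial: x³ - 73


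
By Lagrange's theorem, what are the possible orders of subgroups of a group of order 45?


Lagrange's theorem: |H| divides |G|
|G| = 45
Divisors of 45: 1, 3, 5, 9, 15, 45

Possible subgroup orders: {1, 3, 5, 9, 15, 45}


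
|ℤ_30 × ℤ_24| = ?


|A × B| = |A| · |B|
|ℤ_30 × ℤ_24| = 30 × 24 = 720

|ℤ_30 × ℤ_24| = 720


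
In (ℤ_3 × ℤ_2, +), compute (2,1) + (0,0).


Operation: componentwise addition mod (3, 2)
(2,1) + (0,0) = ((a₁+b₁) mod 3, (a₂+b₂) mod 2) with a = (2,1), b = (0,0)

(2,1) + (0,0) = (2,1)


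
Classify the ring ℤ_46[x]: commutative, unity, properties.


ℤ_46 has zero divisors (2·23 ≡ 0), and these lift to constant zero divisors in ℤ_46[x]; so not an integral domain
Commutative: Yes
Integral domain: No
Has unity: Yes

ℤ_46[x]: Commutative=Yes, Unity=Yes


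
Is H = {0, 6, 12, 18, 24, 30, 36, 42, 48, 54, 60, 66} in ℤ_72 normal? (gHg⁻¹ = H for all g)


H = {0, 6, 12, 18, 24, 30, 36, 42, 48, 54, 60, 66} in ℤ_72
ℤ_72 is abelian; every subgroup of an abelian group is normal

Yes, normal subgroup


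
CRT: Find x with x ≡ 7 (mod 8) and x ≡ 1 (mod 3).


m₁ = 8, m₂ = 3, gcd = 1, so CRT applies. M = m₁·m₂ = 24
Let M₁ = M/m₁ = 3, M₂ = M/m₂ = 8
Find y₁ ≡ M₁⁻¹ (mod m₁): 3⁻¹ ≡ 3 (mod 8)
Find y₂ ≡ M₂⁻¹ (mod m₂): 8⁻¹ ≡ 2 (mod 3)
x = a₁·M₁·y₁ + a₂·M₂·y₂ = 7·3·3 + 1·8·2 = 79
Reduce mod 24: x ≡ 7
Check: 7 mod 8 = 7 ✓, 7 mod 3 = 1 ✓

x ≡ 7 (mod 24)


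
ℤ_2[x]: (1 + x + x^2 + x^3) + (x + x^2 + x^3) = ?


Add coefficients mod 2:
x^0: 1 + 0 = 1 (mod 2)
x^1: 1 + 1 = 0 (mod 2)
x^2: 1 + 1 = 0 (mod 2)
x^3: 1 + 1 = 0 (mod 2)
Result: 1

f + g = 1


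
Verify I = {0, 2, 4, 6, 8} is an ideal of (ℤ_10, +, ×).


Check ideal conditions for I = {0, 2, 4, 6, 8} in ℤ_10:
(1) I is an additive subgroup? Yes
(2) For r ∈ ℤ_10 and a ∈ I: r·a ∈ I? Yes

Yes, I is an ideal of ℤ_10


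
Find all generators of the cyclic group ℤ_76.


g generates ℤ_n iff gcd(g,n) = 1
Prime factors of 76: 2, 19
Generators are g ∈ {1,...,75} not divisible by any of these primes.
Generators: {1, 3, 5, 7, 9, 11, 13, 15, 17, 21, 23, 25, 27, 29, 31, 33, 35, 37, 39, 41, 43, 45, 47, 49, 51, 53, 55, 59, 61, 63, 65, 67, 69, 71, 73, 75}
Number of generators = φ(76) = 36

Generators of ℤ_76 = {1, 3, 5, 7, 9, 11, 13, 15, 17, 21, 23, 25, 27, 29, 31, 33, 35, 37, 39, 41, 43, 45, 47, 49, 51, 53, 55, 59, 61, 63, 65, 67, 69, 71, 73, 75}


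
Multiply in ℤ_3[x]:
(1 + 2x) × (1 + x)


Expand and collect like terms; reduce coefficients mod 3:
x^0: 1·1 = 1 ≡ 1 (mod 3)
x^1: 1·1 + 2·1 = 3 ≡ 0 (mod 3)
x^2: 2·1 = 2 ≡ 2 (mod 3)
Result: 1 + 2x^2

f · g = 1 + 2x^2


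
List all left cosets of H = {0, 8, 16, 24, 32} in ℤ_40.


H = {0, 8, 16, 24, 32}, |H| = 5
Number of cosets = |G|/|H| = 40/5 = 8
0 + H = {0, 8, 16, 24, 32}
1 + H = {1, 9, 17, 25, 33}
2 + H = {2, 10, 18, 26, 34}
3 + H = {3, 11, 19, 27, 35}
4 + H = {4, 12, 20, 28, 36}
5 + H = {5, 13, 21, 29, 37}
6 + H = {6, 14, 22, 30, 38}
7 + H = {7, 15, 23, 31, 39}

Cosets: 0+H={0,8,16,24,32}; 1+H={1,9,17,25,33}; 2+H={2,10,18,26,34}; 3+H={3,11,19,27,35}; 4+H={4,12,20,28,36}; 5+H={5,13,21,29,37}; 6+H={6,14,22,30,38}; 7+H={7,15,23,31,39}


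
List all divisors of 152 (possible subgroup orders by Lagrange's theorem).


Lagrange's theorem: |H| divides |G|
|G| = 152
Divisors of 152: 1, 2, 4, 8, 19, 38, 76, 152

Possible subgroup orders: {1, 2, 4, 8, 19, 38, 76, 152}


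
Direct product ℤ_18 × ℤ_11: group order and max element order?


|ℤ_18 × ℤ_11| = 18 × 11 = 198
Max element order = lcm(18,11) = 198
Cyclic? Yes (gcd=1)

|ℤ_18×ℤ_11| = 198, max element order = 198


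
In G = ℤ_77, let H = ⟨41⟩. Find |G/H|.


|⟨41⟩| = n / gcd(41, 77) = 77 / 1 = 77
H is normal (ℤ_77 is abelian).
|G/H| = |G| / |H| = 77 / 77 = 1

|G/H| = 1


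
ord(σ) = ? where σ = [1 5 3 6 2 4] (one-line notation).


Cycle decomposition: (2 5) (4 6)
Cycle lengths: 2, 2
Order = lcm(2, 2) = 2

ord(σ) = 2


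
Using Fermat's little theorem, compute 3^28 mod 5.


Fermat's little theorem: if p is prime and gcd(a,p)=1, then a^(p-1) ≡ 1 (mod p)
p = 5 is prime, gcd(3,5) = 1
Reduce exponent: 28 mod 4 = 0
So 3^28 ≡ 3^0 (mod 5)
3^0 = 1

3^28 ≡ 1 (mod 5)


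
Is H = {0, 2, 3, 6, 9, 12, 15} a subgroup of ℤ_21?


Subgroup test for H = {0, 2, 3, 6, 9, 12, 15} in (ℤ_21, +):
(1) 0 ∈ H? Yes
(2) Closure: for all a,b ∈ H, (a+b) mod 21 ∈ H? No  [counterexample: 2 + 2 = 4 ∉ H]
(3) Inverses: for all a ∈ H, -a mod 21 ∈ H? No

No, H is not a subgroup of ℤ_21


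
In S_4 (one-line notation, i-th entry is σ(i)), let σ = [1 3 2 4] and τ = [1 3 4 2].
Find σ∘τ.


σ∘τ: apply τ first, then σ
1 →τ 1 →σ 1
2 →τ 3 →σ 2
3 →τ 4 →σ 4
4 →τ 2 →σ 3

σ∘τ = [1 2 4 3]


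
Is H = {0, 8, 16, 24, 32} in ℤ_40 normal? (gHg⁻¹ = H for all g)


H = {0, 8, 16, 24, 32} in ℤ_40
ℤ_40 is abelian; every subgroup of an abelian group is normal

Yes, normal subgroup


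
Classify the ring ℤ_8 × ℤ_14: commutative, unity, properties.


Direct product ring; commutative with unity (1,1); but (1,0)·(0,1) = (0,0) gives zero divisors, so not an integral domain
Commutative: Yes
Integral domain: No
Has unity: Yes

ℤ_8 × ℤ_14: Commutative=Yes, Unity=Yes


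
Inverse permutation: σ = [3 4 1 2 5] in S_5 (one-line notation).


To find σ⁻¹, swap domain and range:
σ(1) = 3 → σ⁻¹(3) = 1
σ(2) = 4 → σ⁻¹(4) = 2
σ(3) = 1 → σ⁻¹(1) = 3
σ(4) = 2 → σ⁻¹(2) = 4
σ(5) = 5 → σ⁻¹(5) = 5

σ⁻¹ = [3 4 1 2 5]


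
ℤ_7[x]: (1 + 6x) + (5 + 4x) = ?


Add coefficients mod 7:
x^0: 1 + 5 = 6 (mod 7)
x^1: 6 + 4 = 3 (mod 7)
Result: 6 + 3x

f + g = 6 + 3x


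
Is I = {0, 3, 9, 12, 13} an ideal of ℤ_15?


Check ideal conditions for I = {0, 3, 9, 12, 13} in ℤ_15:
(1) I is an additive subgroup? No
(2) For r ∈ ℤ_15 and a ∈ I: r·a ∈ I? No  [counterexample: r=2, a=3, r·a mod 15 = 6 ∉ I]

No, I is not an ideal of ℤ_15


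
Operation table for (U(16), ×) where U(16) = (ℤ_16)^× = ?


Elements: {1, 3, 5, 7, 9, 11, 13, 15}
Operation: multiplication mod 16
Entry (a, b) = (a × b) mod 16

Cayley table:
   |  1 |  3 |  5 |  7 |  9 | 11 | 13 | 15
 1 |  1 |  3 |  5 |  7 |  9 | 11 | 13 | 15
 3 |  3 |  9 | 15 |  5 | 11 |  1 |  7 | 13
 5 |  5 | 15 |  9 |  3 | 13 |  7 |  1 | 11
 7 |  7 |  5 |  3 |  1 | 15 | 13 | 11 |  9
 9 |  9 | 11 | 13 | 15 |  1 |  3 |  5 |  7
11 | 11 |  1 |  7 | 13 |  3 |  9 | 15 |  5
13 | 13 |  7 |  1 | 11 |  5 | 15 |  9 |  3
15 | 15 | 13 | 11 |  9 |  7 |  5 |  3 |  1


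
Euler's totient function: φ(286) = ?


Factor n: 286 = 2 × 11 × 13
φ(n) = n · ∏(1 - 1/p) over distinct primes p | n
φ(286) = 286 · (1 - 1/2) · (1 - 1/11) · (1 - 1/13) = 120

φ(286) = 120


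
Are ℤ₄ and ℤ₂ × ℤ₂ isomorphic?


Comparing ℤ₄ and ℤ₂ × ℤ₂:
ℤ₄ has an element of order 4; ℤ₂×ℤ₂ has exponent 2

No, ℤ₄ ≇ ℤ₂ × ℤ₂


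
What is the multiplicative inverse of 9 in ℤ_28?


Use the extended Euclidean algorithm to write 1 = 9·s + 28·t; then s mod 28 is the inverse.
Euclidean algorithm:
  9 = 0·28 + 9
  28 = 3·9 + 1
  9 = 9·1 + 0
gcd(9,28) = 1
Back-substitution gives: 9·(-3) + 28·(1) = 1
So 9⁻¹ ≡ -3 ≡ 25 (mod 28)
Check: 9 × 25 = 225 ≡ 1 (mod 28) ✓

9⁻¹ ≡ 25 (mod 28)


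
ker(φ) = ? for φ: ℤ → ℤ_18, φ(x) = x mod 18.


Kernel = preimage of identity
ker(φ) = {x ∈ ℤ : x ≡ 0 (mod 18)} = 18ℤ = {0, ±18, ±36, ...}

ker(φ) = 18ℤ


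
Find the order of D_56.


|D_n| = 2n (n rotations and n reflections)
|D_56| = 2×56 = 112

|D_56| = 112


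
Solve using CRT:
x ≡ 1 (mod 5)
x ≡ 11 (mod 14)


m₁ = 5, m₂ = 14, gcd = 1, so CRT applies. M = m₁·m₂ = 70
Let M₁ = M/m₁ = 14, M₂ = M/m₂ = 5
Find y₁ ≡ M₁⁻¹ (mod m₁): 14⁻¹ ≡ 4 (mod 5)
Find y₂ ≡ M₂⁻¹ (mod m₂): 5⁻¹ ≡ 3 (mod 14)
x = a₁·M₁·y₁ + a₂·M₂·y₂ = 1·14·4 + 11·5·3 = 221
Reduce mod 70: x ≡ 11
Check: 11 mod 5 = 1 ✓, 11 mod 14 = 11 ✓

x ≡ 11 (mod 70)


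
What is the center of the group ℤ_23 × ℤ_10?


Z(G) = {g ∈ G | gx = xg for all x ∈ G}
Direct product of abelian groups is abelian, so Z(G) = G

Z(ℤ_23 × ℤ_10) = ℤ_23 × ℤ_10


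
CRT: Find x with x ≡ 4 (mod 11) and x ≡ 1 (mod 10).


m₁ = 11, m₂ = 10, gcd = 1, so CRT applies. M = m₁·m₂ = 110
Let M₁ = M/m₁ = 10, M₂ = M/m₂ = 11
Find y₁ ≡ M₁⁻¹ (mod m₁): 10⁻¹ ≡ 10 (mod 11)
Find y₂ ≡ M₂⁻¹ (mod m₂): 11⁻¹ ≡ 1 (mod 10)
x = a₁·M₁·y₁ + a₂·M₂·y₂ = 4·10·10 + 1·11·1 = 411
Reduce mod 110: x ≡ 81
Check: 81 mod 11 = 4 ✓, 81 mod 10 = 1 ✓

x ≡ 81 (mod 110)


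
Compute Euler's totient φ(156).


Factor n: 156 = 2^2 × 3 × 13
φ(n) = n · ∏(1 - 1/p) over distinct primes p | n
φ(156) = 156 · (1 - 1/2) · (1 - 1/3) · (1 - 1/13) = 48

φ(156) = 48


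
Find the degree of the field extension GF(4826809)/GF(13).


GF(4826809) = GF(13^6), so the extension degree is 6

[GF(4826809)/GF(13)] = 6


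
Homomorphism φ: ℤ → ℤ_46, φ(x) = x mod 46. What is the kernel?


Kernel = preimage of identity
ker(φ) = {x ∈ ℤ : x ≡ 0 (mod 46)} = 46ℤ = {0, ±46, ±92, ...}

ker(φ) = 46ℤ


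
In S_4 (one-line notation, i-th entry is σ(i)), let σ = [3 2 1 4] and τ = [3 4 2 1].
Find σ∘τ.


σ∘τ: apply τ first, then σ
1 →τ 3 →σ 1
2 →τ 4 →σ 4
3 →τ 2 →σ 2
4 →τ 1 →σ 3

σ∘τ = [1 4 2 3]


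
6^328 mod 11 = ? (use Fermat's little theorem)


Fermat's little theorem: if p is prime and gcd(a,p)=1, then a^(p-1) ≡ 1 (mod p)
p = 11 is prime, gcd(6,11) = 1
Reduce exponent: 328 mod 10 = 8
So 6^328 ≡ 6^8 (mod 11)
6^8 mod 11 = 4

6^328 ≡ 4 (mod 11)


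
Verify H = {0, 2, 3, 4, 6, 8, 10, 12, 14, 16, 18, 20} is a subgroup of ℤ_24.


Subgroup test for H = {0, 2, 3, 4, 6, 8, 10, 12, 14, 16, 18, 20} in (ℤ_24, +):
(1) 0 ∈ H? Yes
(2) Closure: for all a,b ∈ H, (a+b) mod 24 ∈ H? No  [counterexample: 2 + 3 = 5 ∉ H]
(3) Inverses: for all a ∈ H, -a mod 24 ∈ H? No

No, H is not a subgroup of ℤ_24


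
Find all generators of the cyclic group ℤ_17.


g generates ℤ_n iff gcd(g,n) = 1
Prime factors of 17: 17
Generators are g ∈ {1,...,16} not divisible by any of these primes.
Generators: {1, 2, 3, 4, 5, 6, 7, 8, 9, 10, 11, 12, 13, 14, 15, 16}
Number of generators = φ(17) = 16

Generators of ℤ_17 = {1, 2, 3, 4, 5, 6, 7, 8, 9, 10, 11, 12, 13, 14, 15, 16}


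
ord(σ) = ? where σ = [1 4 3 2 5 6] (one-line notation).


Cycle decomposition: (2 4)
Cycle lengths: 2
Order = lcm(2) = 2

ord(σ) = 2


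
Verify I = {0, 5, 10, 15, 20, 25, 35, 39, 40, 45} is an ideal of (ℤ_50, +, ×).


Check ideal conditions for I = {0, 5, 10, 15, 20, 25, 35, 39, 40, 45} in ℤ_50:
(1) I is an additive subgroup? No
(2) For r ∈ ℤ_50 and a ∈ I: r·a ∈ I? No  [counterexample: r=2, a=15, r·a mod 50 = 30 ∉ I]

No, I is not an ideal of ℤ_50


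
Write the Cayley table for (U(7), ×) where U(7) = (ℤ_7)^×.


Elements: {1, 2, 3, 4, 5, 6}
Operation: multiplication mod 7
Entry (a, b) = (a × b) mod 7

Cayley table:
  | 1 | 2 | 3 | 4 | 5 | 6
1 | 1 | 2 | 3 | 4 | 5 | 6
2 | 2 | 4 | 6 | 1 | 3 | 5
3 | 3 | 6 | 2 | 5 | 1 | 4
4 | 4 | 1 | 5 | 2 | 6 | 3
5 | 5 | 3 | 1 | 6 | 4 | 2
6 | 6 | 5 | 4 | 3 | 2 | 1


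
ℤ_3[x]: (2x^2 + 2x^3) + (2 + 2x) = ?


Add coefficients mod 3:
x^0: 0 + 2 = 2 (mod 3)
x^1: 0 + 2 = 2 (mod 3)
x^2: 2 + 0 = 2 (mod 3)
x^3: 2 + 0 = 2 (mod 3)
Result: 2 + 2x + 2x^2 + 2x^3

f + g = 2 + 2x + 2x^2 + 2x^3


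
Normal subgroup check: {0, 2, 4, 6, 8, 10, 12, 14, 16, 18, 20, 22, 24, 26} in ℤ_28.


H = {0, 2, 4, 6, 8, 10, 12, 14, 16, 18, 20, 22, 24, 26} in ℤ_28
ℤ_28 is abelian; every subgroup of an abelian group is normal

Yes, normal subgroup


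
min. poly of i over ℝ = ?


i satisfies x² + 1 = 0, irreducible over ℝ

Minimal polynomial: x² + 1


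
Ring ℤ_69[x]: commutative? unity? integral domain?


ℤ_69 has zero divisors (3·23 ≡ 0), and these lift to constant zero divisors in ℤ_69[x]; so not an integral domain
Commutative: Yes
Integral domain: No
Has unity: Yes

ℤ_69[x]: Commutative=Yes, Unity=Yes


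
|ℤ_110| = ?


ℤ_n has n elements.

|ℤ_110| = 110


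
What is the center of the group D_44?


Z(G) = {g ∈ G | gx = xg for all x ∈ G}
For even n, Z(D_n) = {e, r^(n/2)}: the 180° rotation r^22 commutes with every reflection and rotation

Z(D_44) = {e, r^22}


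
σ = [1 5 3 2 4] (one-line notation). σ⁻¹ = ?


To find σ⁻¹, swap domain and range:
σ(1) = 1 → σ⁻¹(1) = 1
σ(2) = 5 → σ⁻¹(5) = 2
σ(3) = 3 → σ⁻¹(3) = 3
σ(4) = 2 → σ⁻¹(2) = 4
σ(5) = 4 → σ⁻¹(4) = 5

σ⁻¹ = [1 4 3 5 2]


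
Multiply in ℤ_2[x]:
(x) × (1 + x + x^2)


Expand and collect like terms; reduce coefficients mod 2:
x^0: 0·1 = 0 ≡ 0 (mod 2)
x^1: 0·1 + 1·1 = 1 ≡ 1 (mod 2)
x^2: 0·1 + 1·1 = 1 ≡ 1 (mod 2)
x^3: 1·1 = 1 ≡ 1 (mod 2)
Result: x + x^2 + x^3

f · g = x + x^2 + x^3


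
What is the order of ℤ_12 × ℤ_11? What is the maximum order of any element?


|ℤ_12 × ℤ_11| = 12 × 11 = 132
Max element order = lcm(12,11) = 132
Cyclic? Yes (gcd=1)

|ℤ_12×ℤ_11| = 132, max element order = 132


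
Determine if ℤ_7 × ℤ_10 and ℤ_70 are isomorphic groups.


Comparing ℤ_7 × ℤ_10 and ℤ_70:
gcd(7,10) = 1, so ℤ_7 × ℤ_10 ≅ ℤ_70 (CRT)

Yes, ℤ_7 × ℤ_10 ≅ ℤ_70


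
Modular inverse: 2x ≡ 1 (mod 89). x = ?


Use the extended Euclidean algorithm to write 1 = 2·s + 89·t; then s mod 89 is the inverse.
Euclidean algorithm:
  2 = 0·89 + 2
  89 = 44·2 + 1
  2 = 2·1 + 0
gcd(2,89) = 1
Back-substitution gives: 2·(-44) + 89·(1) = 1
So 2⁻¹ ≡ -44 ≡ 45 (mod 89)
Check: 2 × 45 = 90 ≡ 1 (mod 89) ✓

2⁻¹ ≡ 45 (mod 89)


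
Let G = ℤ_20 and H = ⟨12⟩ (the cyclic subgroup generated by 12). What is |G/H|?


|⟨12⟩| = n / gcd(12, 20) = 20 / 4 = 5
H is normal (ℤ_20 is abelian).
|G/H| = |G| / |H| = 20 / 5 = 4

|G/H| = 4


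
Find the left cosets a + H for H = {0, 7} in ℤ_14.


H = {0, 7}, |H| = 2
Number of cosets = |G|/|H| = 14/2 = 7
0 + H = {0, 7}
1 + H = {1, 8}
2 + H = {2, 9}
3 + H = {3, 10}
4 + H = {4, 11}
5 + H = {5, 12}
6 + H = {6, 13}

Cosets: 0+H={0,7}; 1+H={1,8}; 2+H={2,9}; 3+H={3,10}; 4+H={4,11}; 5+H={5,12}; 6+H={6,13}


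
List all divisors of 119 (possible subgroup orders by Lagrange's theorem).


Lagrange's theorem: |H| divides |G|
|G| = 119
Divisors of 119: 1, 7, 17, 119

Possible subgroup orders: {1, 7, 17, 119}


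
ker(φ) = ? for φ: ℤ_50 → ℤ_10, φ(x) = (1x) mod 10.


Kernel = preimage of identity
ker(φ) = {x ∈ ℤ_50 : 1x ≡ 0 (mod 10)}. Since 10 | 50, φ is well-defined. The kernel is the cyclic subgroup ⟨10⟩ of ℤ_50 (order 5), i.e. {0, 10, 20, 30, 40}

ker(φ) = {0, 10, 20, 30, 40}


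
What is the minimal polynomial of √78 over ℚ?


√78 satisfies x² - 78 = 0, irreducible over ℚ since 78 is squarefree

Minimal polynomial: x² - 78


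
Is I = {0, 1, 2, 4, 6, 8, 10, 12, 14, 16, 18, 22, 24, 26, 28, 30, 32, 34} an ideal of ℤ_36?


Check ideal conditions for I = {0, 1, 2, 4, 6, 8, 10, 12, 14, 16, 18, 22, 24, 26, 28, 30, 32, 34} in ℤ_36:
(1) I is an additive subgroup? No
(2) For r ∈ ℤ_36 and a ∈ I: r·a ∈ I? No  [counterexample: r=2, a=10, r·a mod 36 = 20 ∉ I]

No, I is not an ideal of ℤ_36


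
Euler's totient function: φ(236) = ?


Factor n: 236 = 2^2 × 59
φ(n) = n · ∏(1 - 1/p) over distinct primes p | n
φ(236) = 236 · (1 - 1/2) · (1 - 1/59) = 116

φ(236) = 116


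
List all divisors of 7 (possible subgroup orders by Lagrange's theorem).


Lagrange's theorem: |H| divides |G|
|G| = 7
Divisors of 7: 1, 7

Possible subgroup orders: {1, 7}


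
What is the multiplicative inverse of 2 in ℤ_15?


Use the extended Euclidean algorithm to write 1 = 2·s + 15·t; then s mod 15 is the inverse.
Euclidean algorithm:
  2 = 0·15 + 2
  15 = 7·2 + 1
  2 = 2·1 + 0
gcd(2,15) = 1
Back-substitution gives: 2·(-7) + 15·(1) = 1
So 2⁻¹ ≡ -7 ≡ 8 (mod 15)
Check: 2 × 8 = 16 ≡ 1 (mod 15) ✓

2⁻¹ ≡ 8 (mod 15)


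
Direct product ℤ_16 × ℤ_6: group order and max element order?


|ℤ_16 × ℤ_6| = 16 × 6 = 96
Max element order = lcm(16,6) = 48
Cyclic? No (gcd=2)

|ℤ_16×ℤ_6| = 96, max element order = 48


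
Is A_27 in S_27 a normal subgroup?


H = A_27 in S_27
A_27 has index 2 in S_27, and every subgroup of index 2 is normal

Yes, normal subgroup


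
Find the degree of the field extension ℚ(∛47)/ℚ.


∛47 has minimal polynomial x³ - 47 (irreducible over ℚ since 47 is not a perfect cube)

[ℚ(∛47)/ℚ] = 3


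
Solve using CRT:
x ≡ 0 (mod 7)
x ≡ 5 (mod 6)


m₁ = 7, m₂ = 6, gcd = 1, so CRT applies. M = m₁·m₂ = 42
Let M₁ = M/m₁ = 6, M₂ = M/m₂ = 7
Find y₁ ≡ M₁⁻¹ (mod m₁): 6⁻¹ ≡ 6 (mod 7)
Find y₂ ≡ M₂⁻¹ (mod m₂): 7⁻¹ ≡ 1 (mod 6)
x = a₁·M₁·y₁ + a₂·M₂·y₂ = 0·6·6 + 5·7·1 = 35
Reduce mod 42: x ≡ 35
Check: 35 mod 7 = 0 ✓, 35 mod 6 = 5 ✓

x ≡ 35 (mod 42)


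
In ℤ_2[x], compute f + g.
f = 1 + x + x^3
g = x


Add coefficients mod 2:
x^0: 1 + 0 = 1 (mod 2)
x^1: 1 + 1 = 0 (mod 2)
x^2: 0 + 0 = 0 (mod 2)
x^3: 1 + 0 = 1 (mod 2)
Result: 1 + x^3

f + g = 1 + x^3


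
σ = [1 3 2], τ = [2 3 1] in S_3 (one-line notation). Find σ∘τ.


σ∘τ: apply τ first, then σ
1 →τ 2 →σ 3
2 →τ 3 →σ 2
3 →τ 1 →σ 1

σ∘τ = [3 2 1]


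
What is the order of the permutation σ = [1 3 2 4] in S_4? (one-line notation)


Cycle decomposition: (2 3)
Cycle lengths: 2
Order = lcm(2) = 2

ord(σ) = 2


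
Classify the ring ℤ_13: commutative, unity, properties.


ℤ_13 is a commutative ring with unity 1; 13 is prime, so ℤ_13 is a field (hence an integral domain)
Commutative: Yes
Integral domain: Yes
Has unity: Yes

ℤ_13: Commutative=Yes, Unity=Yes


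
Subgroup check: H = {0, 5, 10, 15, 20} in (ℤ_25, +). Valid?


Subgroup test for H = {0, 5, 10, 15, 20} in (ℤ_25, +):
(1) 0 ∈ H? Yes
(2) Closure: for all a,b ∈ H, (a+b) mod 25 ∈ H? Yes
(3) Inverses: for all a ∈ H, -a mod 25 ∈ H? Yes

Yes, H is a subgroup of ℤ_25


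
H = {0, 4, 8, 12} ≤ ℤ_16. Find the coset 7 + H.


7 + H = {7 + h (mod 16) : h ∈ H}
7+0=7, 7+4=11, 7+8=15, 7+12=3
7 + H = {3, 7, 11, 15} = 3 + H

7 + H = {3, 7, 11, 15}


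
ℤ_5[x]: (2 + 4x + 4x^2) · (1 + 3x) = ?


Expand and collect like terms; reduce coefficients mod 5:
x^0: 2·1 = 2 ≡ 2 (mod 5)
x^1: 2·3 + 4·1 = 10 ≡ 0 (mod 5)
x^2: 4·3 + 4·1 = 16 ≡ 1 (mod 5)
x^3: 4·3 = 12 ≡ 2 (mod 5)
Result: 2 + x^2 + 2x^3

f · g = 2 + x^2 + 2x^3


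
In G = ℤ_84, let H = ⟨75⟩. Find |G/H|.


|⟨75⟩| = n / gcd(75, 84) = 84 / 3 = 28
H is normal (ℤ_84 is abelian).
|G/H| = |G| / |H| = 84 / 28 = 3

|G/H| = 3


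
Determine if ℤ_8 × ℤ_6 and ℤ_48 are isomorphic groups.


Comparing ℤ_8 × ℤ_6 and ℤ_48:
gcd(8,6) = 2 ≠ 1. Max element order in ℤ_8×ℤ_6 is lcm(8,6) = 24 < 48, so it has no element of order 48

No, ℤ_8 × ℤ_6 ≇ ℤ_48


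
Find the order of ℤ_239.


ℤ_n has n elements.

|ℤ_239| = 239


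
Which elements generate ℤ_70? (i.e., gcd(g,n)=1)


g generates ℤ_n iff gcd(g,n) = 1
Prime factors of 70: 2, 5, 7
Generators are g ∈ {1,...,69} not divisible by any of these primes.
Generators: {1, 3, 9, 11, 13, 17, 19, 23, 27, 29, 31, 33, 37, 39, 41, 43, 47, 51, 53, 57, 59, 61, 67, 69}
Number of generators = φ(70) = 24

Generators of ℤ_70 = {1, 3, 9, 11, 13, 17, 19, 23, 27, 29, 31, 33, 37, 39, 41, 43, 47, 51, 53, 57, 59, 61, 67, 69}


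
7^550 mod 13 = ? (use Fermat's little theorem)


Fermat's little theorem: if p is prime and gcd(a,p)=1, then a^(p-1) ≡ 1 (mod p)
p = 13 is prime, gcd(7,13) = 1
Reduce exponent: 550 mod 12 = 10
So 7^550 ≡ 7^10 (mod 13)
7^10 mod 13 = 4

7^550 ≡ 4 (mod 13)


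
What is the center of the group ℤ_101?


Z(G) = {g ∈ G | gx = xg for all x ∈ G}
ℤ_101 is abelian, so Z(G) = G

Z(ℤ_101) = ℤ_101


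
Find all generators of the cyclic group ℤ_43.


g generates ℤ_n iff gcd(g,n) = 1
Prime factors of 43: 43
Generators are g ∈ {1,...,42} not divisible by any of these primes.
Generators: {1, 2, 3, 4, 5, 6, 7, 8, 9, 10, 11, 12, 13, 14, 15, 16, 17, 18, 19, 20, 21, 22, 23, 24, 25, 26, 27, 28, 29, 30, 31, 32, 33, 34, 35, 36, 37, 38, 39, 40, 41, 42}
Number of generators = φ(43) = 42

Generators of ℤ_43 = {1, 2, 3, 4, 5, 6, 7, 8, 9, 10, 11, 12, 13, 14, 15, 16, 17, 18, 19, 20, 21, 22, 23, 24, 25, 26, 27, 28, 29, 30, 31, 32, 33, 34, 35, 36, 37, 38, 39, 40, 41, 42}


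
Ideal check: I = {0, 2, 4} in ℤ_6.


Check ideal conditions for I = {0, 2, 4} in ℤ_6:
(1) I is an additive subgroup? Yes
(2) For r ∈ ℤ_6 and a ∈ I: r·a ∈ I? Yes

Yes, I is an ideal of ℤ_6


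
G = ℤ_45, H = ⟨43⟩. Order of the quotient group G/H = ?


|⟨43⟩| = n / gcd(43, 45) = 45 / 1 = 45
H is normal (ℤ_45 is abelian).
|G/H| = |G| / |H| = 45 / 45 = 1

|G/H| = 1


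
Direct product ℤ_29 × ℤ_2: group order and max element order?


|ℤ_29 × ℤ_2| = 29 × 2 = 58
Max element order = lcm(29,2) = 58
Cyclic? Yes (gcd=1)

|ℤ_29×ℤ_2| = 58, max element order = 58


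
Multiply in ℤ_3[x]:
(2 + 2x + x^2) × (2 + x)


Expand and collect like terms; reduce coefficients mod 3:
x^0: 2·2 = 4 ≡ 1 (mod 3)
x^1: 2·1 + 2·2 = 6 ≡ 0 (mod 3)
x^2: 2·1 + 1·2 = 4 ≡ 1 (mod 3)
x^3: 1·1 = 1 ≡ 1 (mod 3)
Result: 1 + x^2 + x^3

f · g = 1 + x^2 + x^3


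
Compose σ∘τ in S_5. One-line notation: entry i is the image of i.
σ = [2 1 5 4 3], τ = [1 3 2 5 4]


σ∘τ: apply τ first, then σ
1 →τ 1 →σ 2
2 →τ 3 →σ 5
3 →τ 2 →σ 1
4 →τ 5 →σ 3
5 →τ 4 →σ 4

σ∘τ = [2 5 1 3 4]


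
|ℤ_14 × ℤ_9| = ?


|A × B| = |A| · |B|
|ℤ_14 × ℤ_9| = 14 × 9 = 126

|ℤ_14 × ℤ_9| = 126


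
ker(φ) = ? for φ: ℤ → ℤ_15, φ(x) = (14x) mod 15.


Kernel = preimage of identity
ker(φ) = {x ∈ ℤ : 14x ≡ 0 (mod 15)}. gcd(14,15) = 1, so 14x ≡ 0 (mod 15) ⟺ x ≡ 0 (mod 15/1 = 15). Hence ker(φ) = 15ℤ

ker(φ) = 15ℤ


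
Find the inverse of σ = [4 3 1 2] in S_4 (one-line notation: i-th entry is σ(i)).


To find σ⁻¹, swap domain and range:
σ(1) = 4 → σ⁻¹(4) = 1
σ(2) = 3 → σ⁻¹(3) = 2
σ(3) = 1 → σ⁻¹(1) = 3
σ(4) = 2 → σ⁻¹(2) = 4

σ⁻¹ = [3 4 2 1]


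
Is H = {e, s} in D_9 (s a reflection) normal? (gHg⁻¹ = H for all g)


H = {e, s} in D_9 (s a reflection)
r·s·r⁻¹ = sr⁻² ≠ s for n ≥ 3, so {e, s} is not closed under conjugation

No, not a normal subgroup


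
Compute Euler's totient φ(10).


φ(n) = count of k ∈ {1,...,n} with gcd(k,n)=1
Coprimes to 10: {1, 3, 7, 9}
Count: 4

φ(10) = 4


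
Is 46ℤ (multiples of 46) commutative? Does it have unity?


46ℤ is a commutative ring under +,× but has no multiplicative identity (1 ∉ 46ℤ); it has no zero divisors, but without unity it is not an integral domain
Commutative: Yes
Integral domain: No
Has unity: No

46ℤ (multiples of 46): Commutative=Yes, Unity=No


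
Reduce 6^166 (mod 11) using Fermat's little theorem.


Fermat's little theorem: if p is prime and gcd(a,p)=1, then a^(p-1) ≡ 1 (mod p)
p = 11 is prime, gcd(6,11) = 1
Reduce exponent: 166 mod 10 = 6
So 6^166 ≡ 6^6 (mod 11)
6^6 mod 11 = 5

6^166 ≡ 5 (mod 11)


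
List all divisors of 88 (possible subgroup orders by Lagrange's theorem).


Lagrange's theorem: |H| divides |G|
|G| = 88
Divisors of 88: 1, 2, 4, 8, 11, 22, 44, 88

Possible subgroup orders: {1, 2, 4, 8, 11, 22, 44, 88}


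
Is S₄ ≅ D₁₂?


Comparing S₄ and D₁₂:
S₄ has trivial center; D₁₂ has center {e, r⁶}

No, S₄ ≇ D₁₂


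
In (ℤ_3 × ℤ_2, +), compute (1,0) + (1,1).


Operation: componentwise addition mod (3, 2)
(1,0) + (1,1) = ((a₁+b₁) mod 3, (a₂+b₂) mod 2) with a = (1,0), b = (1,1)

(1,0) + (1,1) = (2,1)


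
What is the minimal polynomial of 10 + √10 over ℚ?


Let α = 10 + √10. Then α - 10 = √10, so (α - 10)² = 10, giving α² - 20α + 90 = 0. Degree 2 and α ∉ ℚ, so this is the minimal polynomial.

Minimal polynomial: x² - 20x + 90


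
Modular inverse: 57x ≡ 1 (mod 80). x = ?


Use the extended Euclidean algorithm to write 1 = 57·s + 80·t; then s mod 80 is the inverse.
Euclidean algorithm:
  57 = 0·80 + 57
  80 = 1·57 + 23
  57 = 2·23 + 11
  23 = 2·11 + 1
  11 = 11·1 + 0
gcd(57,80) = 1
Back-substitution gives: 57·(-7) + 80·(5) = 1
So 57⁻¹ ≡ -7 ≡ 73 (mod 80)
Check: 57 × 73 = 4161 ≡ 1 (mod 80) ✓

57⁻¹ ≡ 73 (mod 80)


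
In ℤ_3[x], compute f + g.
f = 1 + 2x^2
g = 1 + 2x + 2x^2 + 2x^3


Add coefficients mod 3:
x^0: 1 + 1 = 2 (mod 3)
x^1: 0 + 2 = 2 (mod 3)
x^2: 2 + 2 = 1 (mod 3)
x^3: 0 + 2 = 2 (mod 3)
Result: 2 + 2x + x^2 + 2x^3

f + g = 2 + 2x + x^2 + 2x^3


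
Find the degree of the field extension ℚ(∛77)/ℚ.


∛77 has minimal polynomial x³ - 77 (irreducible over ℚ since 77 is not a perfect cube)

[ℚ(∛77)/ℚ] = 3


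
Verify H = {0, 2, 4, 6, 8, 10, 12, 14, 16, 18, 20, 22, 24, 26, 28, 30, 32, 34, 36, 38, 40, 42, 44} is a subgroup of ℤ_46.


Subgroup test for H = {0, 2, 4, 6, 8, 10, 12, 14, 16, 18, 20, 22, 24, 26, 28, 30, 32, 34, 36, 38, 40, 42, 44} in (ℤ_46, +):
(1) 0 ∈ H? Yes
(2) Closure: for all a,b ∈ H, (a+b) mod 46 ∈ H? Yes
(3) Inverses: for all a ∈ H, -a mod 46 ∈ H? Yes

Yes, H is a subgroup of ℤ_46


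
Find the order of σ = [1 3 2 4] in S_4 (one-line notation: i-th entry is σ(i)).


Cycle decomposition: (2 3)
Cycle lengths: 2
Order = lcm(2) = 2

ord(σ) = 2


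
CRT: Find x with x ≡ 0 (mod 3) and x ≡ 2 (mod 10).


m₁ = 3, m₂ = 10, gcd = 1, so CRT applies. M = m₁·m₂ = 30
Let M₁ = M/m₁ = 10, M₂ = M/m₂ = 3
Find y₁ ≡ M₁⁻¹ (mod m₁): 10⁻¹ ≡ 1 (mod 3)
Find y₂ ≡ M₂⁻¹ (mod m₂): 3⁻¹ ≡ 7 (mod 10)
x = a₁·M₁·y₁ + a₂·M₂·y₂ = 0·10·1 + 2·3·7 = 42
Reduce mod 30: x ≡ 12
Check: 12 mod 3 = 0 ✓, 12 mod 10 = 2 ✓

x ≡ 12 (mod 30)


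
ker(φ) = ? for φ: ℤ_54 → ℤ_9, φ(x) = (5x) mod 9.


Kernel = preimage of identity
ker(φ) = {x ∈ ℤ_54 : 5x ≡ 0 (mod 9)}. Since 9 | 54, φ is well-defined. The kernel is the cyclic subgroup ⟨9⟩ of ℤ_54 (order 6), i.e. {0, 9, 18, 27, 36, 45}

ker(φ) = {0, 9, 18, 27, 36, 45}


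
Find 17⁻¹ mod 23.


Use the extended Euclidean algorithm to write 1 = 17·s + 23·t; then s mod 23 is the inverse.
Euclidean algorithm:
  17 = 0·23 + 17
  23 = 1·17 + 6
  17 = 2·6 + 5
  6 = 1·5 + 1
  5 = 5·1 + 0
gcd(17,23) = 1
Back-substitution gives: 17·(-4) + 23·(3) = 1
So 17⁻¹ ≡ -4 ≡ 19 (mod 23)
Check: 17 × 19 = 323 ≡ 1 (mod 23) ✓

17⁻¹ ≡ 19 (mod 23)


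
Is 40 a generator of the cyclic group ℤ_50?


g generates ℤ_n iff gcd(g, n) = 1
gcd(40, 50) = 10
Since gcd = 10 ≠ 1, ⟨40⟩ has order 5 < 50, so 40 is not a generator.

No, 40 does not generate ℤ_50


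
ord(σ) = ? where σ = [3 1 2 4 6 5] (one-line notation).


Cycle decomposition: (1 3 2) (5 6)
Cycle lengths: 3, 2
Order = lcm(3, 2) = 6

ord(σ) = 6


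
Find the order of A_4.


|A_n| = n!/2 (even permutations)
|A_4| = 4!/2 = 24/2 = 12

|A_4| = 12


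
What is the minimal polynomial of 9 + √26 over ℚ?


Let α = 9 + √26. Then α - 9 = √26, so (α - 9)² = 26, giving α² - 18α + 55 = 0. Degree 2 and α ∉ ℚ, so this is the minimal polynomial.

Minimal polynomial: x² - 18x + 55


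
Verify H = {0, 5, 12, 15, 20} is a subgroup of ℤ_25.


Subgroup test for H = {0, 5, 12, 15, 20} in (ℤ_25, +):
(1) 0 ∈ H? Yes
(2) Closure: for all a,b ∈ H, (a+b) mod 25 ∈ H? No  [counterexample: 5 + 5 = 10 ∉ H]
(3) Inverses: for all a ∈ H, -a mod 25 ∈ H? No

No, H is not a subgroup of ℤ_25


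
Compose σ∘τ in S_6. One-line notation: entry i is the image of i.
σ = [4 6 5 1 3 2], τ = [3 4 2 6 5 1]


σ∘τ: apply τ first, then σ
1 →τ 3 →σ 5
2 →τ 4 →σ 1
3 →τ 2 →σ 6
4 →τ 6 →σ 2
5 →τ 5 →σ 3
6 →τ 1 →σ 4

σ∘τ = [5 1 6 2 3 4]


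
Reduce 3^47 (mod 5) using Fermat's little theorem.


Fermat's little theorem: if p is prime and gcd(a,p)=1, then a^(p-1) ≡ 1 (mod p)
p = 5 is prime, gcd(3,5) = 1
Reduce exponent: 47 mod 4 = 3
So 3^47 ≡ 3^3 (mod 5)
3^3 mod 5 = 2

3^47 ≡ 2 (mod 5)


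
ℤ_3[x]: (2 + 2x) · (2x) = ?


Expand and collect like terms; reduce coefficients mod 3:
x^0: 2·0 = 0 ≡ 0 (mod 3)
x^1: 2·2 + 2·0 = 4 ≡ 1 (mod 3)
x^2: 2·2 = 4 ≡ 1 (mod 3)
Result: x + x^2

f · g = x + x^2


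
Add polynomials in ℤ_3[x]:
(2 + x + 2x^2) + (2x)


Add coefficients mod 3:
x^0: 2 + 0 = 2 (mod 3)
x^1: 1 + 2 = 0 (mod 3)
x^2: 2 + 0 = 2 (mod 3)
Result: 2 + 2x^2

f + g = 2 + 2x^2


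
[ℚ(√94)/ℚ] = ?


√94 has minimal polynomial x² - 94 (irreducible over ℚ since 94 is squarefree)

[ℚ(√94)/ℚ] = 2


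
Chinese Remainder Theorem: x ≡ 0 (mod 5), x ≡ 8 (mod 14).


m₁ = 5, m₂ = 14, gcd = 1, so CRT applies. M = m₁·m₂ = 70
Let M₁ = M/m₁ = 14, M₂ = M/m₂ = 5
Find y₁ ≡ M₁⁻¹ (mod m₁): 14⁻¹ ≡ 4 (mod 5)
Find y₂ ≡ M₂⁻¹ (mod m₂): 5⁻¹ ≡ 3 (mod 14)
x = a₁·M₁·y₁ + a₂·M₂·y₂ = 0·14·4 + 8·5·3 = 120
Reduce mod 70: x ≡ 50
Check: 50 mod 5 = 0 ✓, 50 mod 14 = 8 ✓

x ≡ 50 (mod 70)


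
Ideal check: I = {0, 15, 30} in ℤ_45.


Check ideal conditions for I = {0, 15, 30} in ℤ_45:
(1) I is an additive subgroup? Yes
(2) For r ∈ ℤ_45 and a ∈ I: r·a ∈ I? Yes

Yes, I is an ideal of ℤ_45


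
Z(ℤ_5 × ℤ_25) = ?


Z(G) = {g ∈ G | gx = xg for all x ∈ G}
Direct product of abelian groups is abelian, so Z(G) = G

Z(ℤ_5 × ℤ_25) = ℤ_5 × ℤ_25


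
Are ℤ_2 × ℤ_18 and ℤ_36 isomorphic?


Comparing ℤ_2 × ℤ_18 and ℤ_36:
gcd(2,18) = 2 ≠ 1. Max element order in ℤ_2×ℤ_18 is lcm(2,18) = 18 < 36, so it has no element of order 36

No, ℤ_2 × ℤ_18 ≇ ℤ_36


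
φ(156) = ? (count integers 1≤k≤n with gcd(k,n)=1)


Factor n: 156 = 2^2 × 3 × 13
φ(n) = n · ∏(1 - 1/p) over distinct primes p | n
φ(156) = 156 · (1 - 1/2) · (1 - 1/3) · (1 - 1/13) = 48

φ(156) = 48


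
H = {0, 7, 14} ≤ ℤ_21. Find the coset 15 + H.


15 + H = {15 + h (mod 21) : h ∈ H}
15+0=15, 15+7=1, 15+14=8
15 + H = {1, 8, 15} = 1 + H

15 + H = {1, 8, 15}


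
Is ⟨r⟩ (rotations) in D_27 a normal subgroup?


H = ⟨r⟩ (rotations) in D_27
The rotation subgroup ⟨r⟩ has index 2 in D_27, so it is normal

Yes, normal subgroup


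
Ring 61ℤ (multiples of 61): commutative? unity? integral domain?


61ℤ is a commutative ring under +,× but has no multiplicative identity (1 ∉ 61ℤ); it has no zero divisors, but without unity it is not an integral domain
Commutative: Yes
Integral domain: No
Has unity: No

61ℤ (multiples of 61): Commutative=Yes, Unity=No


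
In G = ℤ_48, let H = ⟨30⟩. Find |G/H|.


|⟨30⟩| = n / gcd(30, 48) = 48 / 6 = 8
H is normal (ℤ_48 is abelian).
|G/H| = |G| / |H| = 48 / 8 = 6

|G/H| = 6


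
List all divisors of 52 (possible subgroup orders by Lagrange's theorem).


Lagrange's theorem: |H| divides |G|
|G| = 52
Divisors of 52: 1, 2, 4, 13, 26, 52

Possible subgroup orders: {1, 2, 4, 13, 26, 52}


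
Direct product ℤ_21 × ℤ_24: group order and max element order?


|ℤ_21 × ℤ_24| = 21 × 24 = 504
Max element order = lcm(21,24) = 168
Cyclic? No (gcd=3)

|ℤ_21×ℤ_24| = 504, max element order = 168


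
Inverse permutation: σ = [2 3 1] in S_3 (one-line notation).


To find σ⁻¹, swap domain and range:
σ(1) = 2 → σ⁻¹(2) = 1
σ(2) = 3 → σ⁻¹(3) = 2
σ(3) = 1 → σ⁻¹(1) = 3

σ⁻¹ = [3 1 2]


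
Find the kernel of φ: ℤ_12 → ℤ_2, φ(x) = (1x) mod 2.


Kernel = preimage of identity
ker(φ) = {x ∈ ℤ_12 : 1x ≡ 0 (mod 2)}. Since 2 | 12, φ is well-defined. The kernel is the cyclic subgroup ⟨2⟩ of ℤ_12 (order 6), i.e. {0, 2, 4, 6, 8, 10}

ker(φ) = {0, 2, 4, 6, 8, 10}


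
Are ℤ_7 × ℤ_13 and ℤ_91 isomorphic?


Comparing ℤ_7 × ℤ_13 and ℤ_91:
gcd(7,13) = 1, so ℤ_7 × ℤ_13 ≅ ℤ_91 (CRT)

Yes, ℤ_7 × ℤ_13 ≅ ℤ_91


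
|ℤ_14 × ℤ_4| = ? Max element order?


|ℤ_14 × ℤ_4| = 14 × 4 = 56
Max element order = lcm(14,4) = 28
Cyclic? No (gcd=2)

|ℤ_14×ℤ_4| = 56, max element order = 28


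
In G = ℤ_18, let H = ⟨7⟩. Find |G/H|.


|⟨7⟩| = n / gcd(7, 18) = 18 / 1 = 18
H is normal (ℤ_18 is abelian).
|G/H| = |G| / |H| = 18 / 18 = 1

|G/H| = 1


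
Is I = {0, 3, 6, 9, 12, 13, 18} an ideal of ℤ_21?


Check ideal conditions for I = {0, 3, 6, 9, 12, 13, 18} in ℤ_21:
(1) I is an additive subgroup? No
(2) For r ∈ ℤ_21 and a ∈ I: r·a ∈ I? No  [counterexample: r=2, a=13, r·a mod 21 = 5 ∉ I]

No, I is not an ideal of ℤ_21


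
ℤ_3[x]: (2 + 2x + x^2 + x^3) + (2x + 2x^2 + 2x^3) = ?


Add coefficients mod 3:
x^0: 2 + 0 = 2 (mod 3)
x^1: 2 + 2 = 1 (mod 3)
x^2: 1 + 2 = 0 (mod 3)
x^3: 1 + 2 = 0 (mod 3)
Result: 2 + x

f + g = 2 + x


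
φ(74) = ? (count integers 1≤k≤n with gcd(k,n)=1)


Factor n: 74 = 2 × 37
φ(n) = n · ∏(1 - 1/p) over distinct primes p | n
φ(74) = 74 · (1 - 1/2) · (1 - 1/37) = 36

φ(74) = 36


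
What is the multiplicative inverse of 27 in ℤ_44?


Use the extended Euclidean algorithm to write 1 = 27·s + 44·t; then s mod 44 is the inverse.
Euclidean algorithm:
  27 = 0·44 + 27
  44 = 1·27 + 17
  27 = 1·17 + 10
  17 = 1·10 + 7
  10 = 1·7 + 3
  7 = 2·3 + 1
  3 = 3·1 + 0
gcd(27,44) = 1
Back-substitution gives: 27·(-13) + 44·(8) = 1
So 27⁻¹ ≡ -13 ≡ 31 (mod 44)
Check: 27 × 31 = 837 ≡ 1 (mod 44) ✓

27⁻¹ ≡ 31 (mod 44)


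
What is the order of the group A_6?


|A_n| = n!/2 (even permutations)
|A_6| = 6!/2 = 720/2 = 360

|A_6| = 360


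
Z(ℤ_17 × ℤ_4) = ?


Z(G) = {g ∈ G | gx = xg for all x ∈ G}
Direct product of abelian groups is abelian, so Z(G) = G

Z(ℤ_17 × ℤ_4) = ℤ_17 × ℤ_4


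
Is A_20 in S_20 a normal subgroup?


H = A_20 in S_20
A_20 has index 2 in S_20, and every subgroup of index 2 is normal

Yes, normal subgroup


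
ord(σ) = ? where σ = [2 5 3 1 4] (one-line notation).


Cycle decomposition: (1 2 5 4)
Cycle lengths: 4
Order = lcm(4) = 4

ord(σ) = 4


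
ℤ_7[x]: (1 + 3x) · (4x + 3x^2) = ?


Expand and collect like terms; reduce coefficients mod 7:
x^0: 1·0 = 0 ≡ 0 (mod 7)
x^1: 1·4 + 3·0 = 4 ≡ 4 (mod 7)
x^2: 1·3 + 3·4 = 15 ≡ 1 (mod 7)
x^3: 3·3 = 9 ≡ 2 (mod 7)
Result: 4x + x^2 + 2x^3

f · g = 4x + x^2 + 2x^3


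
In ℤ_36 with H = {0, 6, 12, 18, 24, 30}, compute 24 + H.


24 + H = {24 + h (mod 36) : h ∈ H}
24+0=24, 24+6=30, 24+12=0, 24+18=6, 24+24=12, 24+30=18
24 + H = {0, 6, 12, 18, 24, 30} = 0 + H

24 + H = {0, 6, 12, 18, 24, 30}


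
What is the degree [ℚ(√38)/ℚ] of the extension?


√38 has minimal polynomial x² - 38 (irreducible over ℚ since 38 is squarefree)

[ℚ(√38)/ℚ] = 2
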